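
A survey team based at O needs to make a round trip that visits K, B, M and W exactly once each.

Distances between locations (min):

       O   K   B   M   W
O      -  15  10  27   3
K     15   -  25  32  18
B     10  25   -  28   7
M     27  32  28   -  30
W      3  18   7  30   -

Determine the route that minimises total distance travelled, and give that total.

There are 12 distinct closed tours to check (reversals are equivalent).
O-K-B-M-W-O: 15+25+28+30+3 = 101
O-K-B-W-M-O: 15+25+7+30+27 = 104
O-K-M-B-W-O: 15+32+28+7+3 = 85
O-K-M-W-B-O: 15+32+30+7+10 = 94
O-K-W-B-M-O: 15+18+7+28+27 = 95
O-K-W-M-B-O: 15+18+30+28+10 = 101
O-B-K-M-W-O: 10+25+32+30+3 = 100
O-B-K-W-M-O: 10+25+18+30+27 = 110
O-B-M-K-W-O: 10+28+32+18+3 = 91
O-B-W-K-M-O: 10+7+18+32+27 = 94
O-M-K-B-W-O: 27+32+25+7+3 = 94
O-M-B-K-W-O: 27+28+25+18+3 = 101
The minimum is 85.
One optimal route: O → K → M → B → W → O (or its reverse).

85 min — the shortest possible round trip.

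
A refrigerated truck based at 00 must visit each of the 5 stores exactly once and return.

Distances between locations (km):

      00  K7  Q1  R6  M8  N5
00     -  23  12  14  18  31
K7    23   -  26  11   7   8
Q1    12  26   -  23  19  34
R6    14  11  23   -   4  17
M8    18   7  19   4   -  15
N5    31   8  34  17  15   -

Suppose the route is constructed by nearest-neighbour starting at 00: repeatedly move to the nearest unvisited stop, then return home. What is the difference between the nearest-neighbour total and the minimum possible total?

Excess over optimum: 8 km.

From 00: Q1=12, R6=14, M8=18, K7=23, N5=31 → choose Q1 (12).
From Q1: M8=19, R6=23, K7=26, N5=34 → choose M8 (19).
From M8: R6=4, K7=7, N5=15 → choose R6 (4).
From R6: K7=11, N5=17 → choose K7 (11).
From K7: N5=8 → choose N5 (8).
NN route 00 → Q1 → M8 → R6 → K7 → N5 → 00 costs 85.
Optimal: 00 → Q1 → M8 → K7 → N5 → R6 → 00 costs 77 (by enumerating all 60 distinct tours).
Excess = 85 − 77 = 8.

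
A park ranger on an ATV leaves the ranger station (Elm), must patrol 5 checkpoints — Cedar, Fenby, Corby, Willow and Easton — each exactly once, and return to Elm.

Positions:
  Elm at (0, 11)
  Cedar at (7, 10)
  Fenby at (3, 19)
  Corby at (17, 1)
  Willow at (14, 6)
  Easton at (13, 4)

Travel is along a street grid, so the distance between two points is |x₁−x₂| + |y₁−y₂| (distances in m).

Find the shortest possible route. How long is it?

Shortest round trip = 70 m.

Elm - Cedar - Fenby - Corby - Willow - Easton - Elm: 8+13+32+8+3+20 = 84
Elm - Cedar - Fenby - Corby - Easton - Willow - Elm: 8+13+32+7+3+19 = 82
Elm - Cedar - Fenby - Willow - Corby - Easton - Elm: 8+13+24+8+7+20 = 80
Elm - Cedar - Fenby - Willow - Easton - Corby - Elm: 8+13+24+3+7+27 = 82
Elm - Cedar - Fenby - Easton - Corby - Willow - Elm: 8+13+25+7+8+19 = 80
Elm - Cedar - Fenby - Easton - Willow - Corby - Elm: 8+13+25+3+8+27 = 84
Elm - Cedar - Corby - Fenby - Willow - Easton - Elm: 8+19+32+24+3+20 = 106
Elm - Cedar - Corby - Fenby - Easton - Willow - Elm: 8+19+32+25+3+19 = 106
Elm - Cedar - Corby - Willow - Fenby - Easton - Elm: 8+19+8+24+25+20 = 104
Elm - Cedar - Corby - Willow - Easton - Fenby - Elm: 8+19+8+3+25+11 = 74
Elm - Cedar - Corby - Easton - Fenby - Willow - Elm: 8+19+7+25+24+19 = 102
Elm - Cedar - Corby - Easton - Willow - Fenby - Elm: 8+19+7+3+24+11 = 72
Elm - Cedar - Willow - Fenby - Corby - Easton - Elm: 8+11+24+32+7+20 = 102
Elm - Cedar - Willow - Fenby - Easton - Corby - Elm: 8+11+24+25+7+27 = 102
… (46 more)
Elm - Cedar - Willow - Corby - Easton - Fenby - Elm: 8+11+8+7+25+11 = 70  ← best
The minimum is 70.
One optimal route: Elm → Cedar → Willow → Corby → Easton → Fenby → Elm (or its reverse).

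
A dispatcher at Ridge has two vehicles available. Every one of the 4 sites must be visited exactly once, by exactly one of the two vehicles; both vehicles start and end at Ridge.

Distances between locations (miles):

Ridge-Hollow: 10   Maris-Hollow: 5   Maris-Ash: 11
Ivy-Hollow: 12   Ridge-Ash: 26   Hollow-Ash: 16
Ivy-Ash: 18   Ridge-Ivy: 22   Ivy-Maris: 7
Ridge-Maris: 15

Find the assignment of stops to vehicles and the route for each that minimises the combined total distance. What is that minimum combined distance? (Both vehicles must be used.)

Try each way of splitting the stops between the two vehicles (each non-empty) and, for each split, find the best tour for each vehicle:
  {Ivy} + {Maris, Hollow, Ash}: 44 + 52 = 96
  {Maris} + {Ivy, Hollow, Ash}: 30 + 66 = 96
  {Ivy, Maris} + {Hollow, Ash}: 44 + 52 = 96
  {Hollow} + {Ivy, Maris, Ash}: 20 + 66 = 86
  {Ivy, Hollow} + {Maris, Ash}: 44 + 52 = 96
  {Maris, Hollow} + {Ivy, Ash}: 30 + 66 = 96
  … (7 splits in total)
Best: vehicle 1 Ridge → Hollow → Ridge = 20; vehicle 2 Ridge → Ivy → Maris → Ash → Ridge = 66; combined 86.

Minimum combined distance: 86 miles.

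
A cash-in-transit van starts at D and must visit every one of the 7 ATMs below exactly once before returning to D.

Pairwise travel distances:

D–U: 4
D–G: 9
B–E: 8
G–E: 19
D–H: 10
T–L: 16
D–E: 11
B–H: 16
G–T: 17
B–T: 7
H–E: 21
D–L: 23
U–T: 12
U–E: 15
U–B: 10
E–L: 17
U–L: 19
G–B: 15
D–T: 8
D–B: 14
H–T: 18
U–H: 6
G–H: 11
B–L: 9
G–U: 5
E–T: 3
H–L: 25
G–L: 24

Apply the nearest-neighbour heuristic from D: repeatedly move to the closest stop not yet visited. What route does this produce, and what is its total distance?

D → [U:4 / T:8 / G:9 / H:10 / E:11 / B:14 / L:23] → U (4)
U → [G:5 / H:6 / B:10 / T:12 / E:15 / L:19] → G (5)
G → [H:11 / B:15 / T:17 / E:19 / L:24] → H (11)
H → [B:16 / T:18 / E:21 / L:25] → B (16)
B → [T:7 / E:8 / L:9] → T (7)
T → [E:3 / L:16] → E (3)
E → [L:17] → L (17)
Return L→D: 23.
Total = 4 + 5 + 11 + 16 + 7 + 3 + 17 + 23 = 86.

Total distance 86 via the nearest-neighbour route D → U → G → H → B → T → E → L → D.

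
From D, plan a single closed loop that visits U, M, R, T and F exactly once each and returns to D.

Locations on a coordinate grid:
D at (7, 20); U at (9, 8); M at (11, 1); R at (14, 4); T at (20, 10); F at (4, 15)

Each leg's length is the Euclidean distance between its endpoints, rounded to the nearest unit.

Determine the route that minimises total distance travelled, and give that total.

D→U→M→R→T→F→D: 12+7+4+8+17+6 = 54
D→U→M→R→F→T→D: 12+7+4+15+17+16 = 71
D→U→M→T→R→F→D: 12+7+13+8+15+6 = 61
D→U→M→T→F→R→D: 12+7+13+17+15+17 = 81
D→U→M→F→R→T→D: 12+7+16+15+8+16 = 74
D→U→M→F→T→R→D: 12+7+16+17+8+17 = 77
D→U→R→M→T→F→D: 12+6+4+13+17+6 = 58
D→U→R→M→F→T→D: 12+6+4+16+17+16 = 71
D→U→R→T→M→F→D: 12+6+8+13+16+6 = 61
D→U→R→T→F→M→D: 12+6+8+17+16+19 = 78
D→U→R→F→M→T→D: 12+6+15+16+13+16 = 78
D→U→R→F→T→M→D: 12+6+15+17+13+19 = 82
D→U→T→M→R→F→D: 12+11+13+4+15+6 = 61
D→U→T→M→F→R→D: 12+11+13+16+15+17 = 84
… (46 more)
D→T→R→M→U→F→D: 16+8+4+7+9+6 = 50  ← best
The minimum is 50.
One optimal route: D → T → R → M → U → F → D (or its reverse).

50 — the shortest possible round trip.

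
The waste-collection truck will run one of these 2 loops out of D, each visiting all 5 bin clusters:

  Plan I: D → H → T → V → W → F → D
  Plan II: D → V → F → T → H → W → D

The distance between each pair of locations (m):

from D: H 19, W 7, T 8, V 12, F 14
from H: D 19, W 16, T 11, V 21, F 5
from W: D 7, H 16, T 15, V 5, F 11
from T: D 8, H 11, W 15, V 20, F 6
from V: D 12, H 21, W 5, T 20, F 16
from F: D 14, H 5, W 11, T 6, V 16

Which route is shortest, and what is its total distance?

68 m — Plan II is the shortest.

Plan I: 19 + 11 + 20 + 5 + 11 + 14 = 80
Plan II: 12 + 16 + 6 + 11 + 16 + 7 = 68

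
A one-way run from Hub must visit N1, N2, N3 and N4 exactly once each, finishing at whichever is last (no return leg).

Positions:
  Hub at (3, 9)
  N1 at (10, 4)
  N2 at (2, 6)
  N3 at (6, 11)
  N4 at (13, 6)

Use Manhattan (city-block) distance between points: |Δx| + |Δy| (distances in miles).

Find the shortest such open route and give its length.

There are 4! = 24 possible orderings.
Hub - N1 - N2 - N3 - N4: 12+10+9+12 = 43
Hub - N1 - N2 - N4 - N3: 12+10+11+12 = 45
Hub - N1 - N3 - N2 - N4: 12+11+9+11 = 43
Hub - N1 - N3 - N4 - N2: 12+11+12+11 = 46
Hub - N1 - N4 - N2 - N3: 12+5+11+9 = 37
Hub - N1 - N4 - N3 - N2: 12+5+12+9 = 38
Hub - N2 - N1 - N3 - N4: 4+10+11+12 = 37
Hub - N2 - N1 - N4 - N3: 4+10+5+12 = 31
Hub - N2 - N3 - N1 - N4: 4+9+11+5 = 29
Hub - N2 - N3 - N4 - N1: 4+9+12+5 = 30
Hub - N2 - N4 - N1 - N3: 4+11+5+11 = 31
Hub - N2 - N4 - N3 - N1: 4+11+12+11 = 38
Hub - N3 - N1 - N2 - N4: 5+11+10+11 = 37
Hub - N3 - N1 - N4 - N2: 5+11+5+11 = 32
… (10 more)
The minimum is 29.
One shortest path: Hub → N2 → N3 → N1 → N4.

29 miles — the minimum one-way total.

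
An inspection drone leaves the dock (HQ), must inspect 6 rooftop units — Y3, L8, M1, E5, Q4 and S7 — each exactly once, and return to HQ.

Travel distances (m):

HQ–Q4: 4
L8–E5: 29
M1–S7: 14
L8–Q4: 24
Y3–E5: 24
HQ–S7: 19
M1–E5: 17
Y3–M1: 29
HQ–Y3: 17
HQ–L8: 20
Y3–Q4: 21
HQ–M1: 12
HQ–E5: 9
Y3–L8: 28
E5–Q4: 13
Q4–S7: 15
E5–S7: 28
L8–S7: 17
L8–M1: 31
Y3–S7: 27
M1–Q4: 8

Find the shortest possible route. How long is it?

Minimum total distance: 104 m.

With 6 stops there are 6!/2 = 360 distinct round trips (a route and its reverse cost the same).
HQ-Y3-L8-M1-E5-Q4-S7-HQ: 17+28+31+17+13+15+19 = 140
HQ-Y3-L8-M1-E5-S7-Q4-HQ: 17+28+31+17+28+15+4 = 140
HQ-Y3-L8-M1-Q4-E5-S7-HQ: 17+28+31+8+13+28+19 = 144
HQ-Y3-L8-M1-Q4-S7-E5-HQ: 17+28+31+8+15+28+9 = 136
HQ-Y3-L8-M1-S7-E5-Q4-HQ: 17+28+31+14+28+13+4 = 135
HQ-Y3-L8-M1-S7-Q4-E5-HQ: 17+28+31+14+15+13+9 = 127
HQ-Y3-L8-E5-M1-Q4-S7-HQ: 17+28+29+17+8+15+19 = 133
HQ-Y3-L8-E5-M1-S7-Q4-HQ: 17+28+29+17+14+15+4 = 124
… (352 more)
HQ-E5-Y3-L8-S7-M1-Q4-HQ: 9+24+28+17+14+8+4 = 104  ← best
The minimum is 104.
One optimal route: HQ → E5 → Y3 → L8 → S7 → M1 → Q4 → HQ (or its reverse).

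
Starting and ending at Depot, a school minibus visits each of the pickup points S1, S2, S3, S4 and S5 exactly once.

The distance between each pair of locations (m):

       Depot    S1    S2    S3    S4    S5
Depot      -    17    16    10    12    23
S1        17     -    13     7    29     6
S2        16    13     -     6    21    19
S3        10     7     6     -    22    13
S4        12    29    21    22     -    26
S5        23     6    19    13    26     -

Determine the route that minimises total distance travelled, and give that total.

Depot → S1 → S2 → S3 → S4 → S5 → Depot: 17+13+6+22+26+23 = 107
Depot → S1 → S2 → S3 → S5 → S4 → Depot: 17+13+6+13+26+12 = 87
Depot → S1 → S2 → S4 → S3 → S5 → Depot: 17+13+21+22+13+23 = 109
Depot → S1 → S2 → S4 → S5 → S3 → Depot: 17+13+21+26+13+10 = 100
Depot → S1 → S2 → S5 → S3 → S4 → Depot: 17+13+19+13+22+12 = 96
Depot → S1 → S2 → S5 → S4 → S3 → Depot: 17+13+19+26+22+10 = 107
Depot → S1 → S3 → S2 → S4 → S5 → Depot: 17+7+6+21+26+23 = 100
Depot → S1 → S3 → S2 → S5 → S4 → Depot: 17+7+6+19+26+12 = 87
Depot → S1 → S3 → S4 → S2 → S5 → Depot: 17+7+22+21+19+23 = 109
Depot → S1 → S3 → S4 → S5 → S2 → Depot: 17+7+22+26+19+16 = 107
Depot → S1 → S3 → S5 → S2 → S4 → Depot: 17+7+13+19+21+12 = 89
Depot → S1 → S3 → S5 → S4 → S2 → Depot: 17+7+13+26+21+16 = 100
Depot → S1 → S4 → S2 → S3 → S5 → Depot: 17+29+21+6+13+23 = 109
Depot → S1 → S4 → S2 → S5 → S3 → Depot: 17+29+21+19+13+10 = 109
… (46 more)
Depot → S2 → S3 → S1 → S5 → S4 → Depot: 16+6+7+6+26+12 = 73  ← best
The minimum is 73.
One optimal route: Depot → S2 → S3 → S1 → S5 → S4 → Depot (or its reverse).

73 m — the shortest possible round trip.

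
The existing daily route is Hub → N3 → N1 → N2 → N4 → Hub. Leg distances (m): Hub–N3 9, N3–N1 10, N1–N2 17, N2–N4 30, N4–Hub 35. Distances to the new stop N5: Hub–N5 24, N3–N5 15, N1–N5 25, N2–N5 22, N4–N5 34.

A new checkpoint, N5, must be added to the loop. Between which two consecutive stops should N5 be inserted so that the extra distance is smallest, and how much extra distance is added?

Minimum extra distance: 23 m, inserting N5 between N4 and Hub.

Insertion cost between consecutive stops i–j is d(i,N5) + d(N5,j) − d(i,j):
  between Hub and N3: 24 + 15 − 9 = 30
  between N3 and N1: 15 + 25 − 10 = 30
  between N1 and N2: 25 + 22 − 17 = 30
  between N2 and N4: 22 + 34 − 30 = 26
  between N4 and Hub: 34 + 24 − 35 = 23
Cheapest insertion is between N4 and Hub, adding 23.
New total = 101 + 23 = 124.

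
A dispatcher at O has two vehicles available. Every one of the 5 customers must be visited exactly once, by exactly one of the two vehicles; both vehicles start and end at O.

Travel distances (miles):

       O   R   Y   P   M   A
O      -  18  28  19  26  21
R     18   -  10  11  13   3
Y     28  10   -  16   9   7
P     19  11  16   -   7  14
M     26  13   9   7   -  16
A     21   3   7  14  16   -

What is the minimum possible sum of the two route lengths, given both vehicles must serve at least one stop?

There are 2^4 − 1 = 15 ways to divide the 5 stops into two non-empty groups. For each, the best each vehicle can do is its own shortest tour through its group:
  {R} + {Y, P, M, A}: 36 + 63 = 99
  {Y} + {R, P, M, A}: 56 + 63 = 119
  {R, Y} + {P, M, A}: 56 + 63 = 119
  {P} + {R, Y, M, A}: 38 + 63 = 101
  {R, P} + {Y, M, A}: 48 + 63 = 111
  {Y, P} + {R, M, A}: 63 + 63 = 126
  … (15 splits in total)
Best: vehicle 1 O → R → O = 36; vehicle 2 O → P → M → Y → A → O = 63; combined 99.

99 miles — the smallest possible combined total.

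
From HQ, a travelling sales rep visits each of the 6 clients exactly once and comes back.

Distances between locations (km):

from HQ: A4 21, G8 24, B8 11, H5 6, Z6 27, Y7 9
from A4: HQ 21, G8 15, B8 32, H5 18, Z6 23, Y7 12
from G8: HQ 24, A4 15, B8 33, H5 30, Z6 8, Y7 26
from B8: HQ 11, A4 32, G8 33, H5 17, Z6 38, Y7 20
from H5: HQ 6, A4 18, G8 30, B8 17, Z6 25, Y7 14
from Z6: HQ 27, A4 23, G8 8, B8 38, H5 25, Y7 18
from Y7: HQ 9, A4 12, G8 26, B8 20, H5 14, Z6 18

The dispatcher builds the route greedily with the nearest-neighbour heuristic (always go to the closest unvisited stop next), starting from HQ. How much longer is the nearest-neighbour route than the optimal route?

8 km longer than the optimal tour.

HQ: H5=6, Y7=9, B8=11, A4=21, G8=24, Z6=27 ⇒ H5
H5: Y7=14, B8=17, A4=18, Z6=25, G8=30 ⇒ Y7
Y7: A4=12, Z6=18, B8=20, G8=26 ⇒ A4
A4: G8=15, Z6=23, B8=32 ⇒ G8
G8: Z6=8, B8=33 ⇒ Z6
Z6: B8=38 ⇒ B8
NN route HQ → H5 → Y7 → A4 → G8 → Z6 → B8 → HQ costs 104.
Optimal: HQ → B8 → H5 → A4 → G8 → Z6 → Y7 → HQ costs 96 (by enumerating all 360 distinct tours).
Excess = 104 − 96 = 8.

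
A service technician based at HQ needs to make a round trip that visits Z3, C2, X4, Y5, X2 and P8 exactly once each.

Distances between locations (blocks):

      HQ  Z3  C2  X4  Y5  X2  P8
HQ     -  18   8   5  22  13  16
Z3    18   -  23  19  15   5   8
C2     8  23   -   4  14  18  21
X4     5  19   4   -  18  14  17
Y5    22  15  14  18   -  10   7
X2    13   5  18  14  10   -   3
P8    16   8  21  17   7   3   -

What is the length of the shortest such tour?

HQ-Z3-C2-X4-Y5-X2-P8-HQ: 18+23+4+18+10+3+16 = 92
HQ-Z3-C2-X4-Y5-P8-X2-HQ: 18+23+4+18+7+3+13 = 86
HQ-Z3-C2-X4-X2-Y5-P8-HQ: 18+23+4+14+10+7+16 = 92
HQ-Z3-C2-X4-X2-P8-Y5-HQ: 18+23+4+14+3+7+22 = 91
HQ-Z3-C2-X4-P8-Y5-X2-HQ: 18+23+4+17+7+10+13 = 92
HQ-Z3-C2-X4-P8-X2-Y5-HQ: 18+23+4+17+3+10+22 = 97
HQ-Z3-C2-Y5-X4-X2-P8-HQ: 18+23+14+18+14+3+16 = 106
HQ-Z3-C2-Y5-X4-P8-X2-HQ: 18+23+14+18+17+3+13 = 106
… (352 more)
HQ-Z3-X2-P8-Y5-C2-X4-HQ: 18+5+3+7+14+4+5 = 56  ← best
The minimum is 56.
One optimal route: HQ → Z3 → X2 → P8 → Y5 → C2 → X4 → HQ (or its reverse).

56 blocks — the shortest possible round trip.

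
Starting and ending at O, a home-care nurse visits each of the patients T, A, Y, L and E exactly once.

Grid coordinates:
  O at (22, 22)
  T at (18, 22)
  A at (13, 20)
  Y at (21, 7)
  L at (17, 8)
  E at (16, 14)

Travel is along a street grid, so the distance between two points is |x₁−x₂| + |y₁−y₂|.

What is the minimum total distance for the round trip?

48 — the shortest possible round trip.

There are 60 distinct closed tours to check (reversals are equivalent).
O → T → A → Y → L → E → O: 4+7+21+5+7+14 = 58
O → T → A → Y → E → L → O: 4+7+21+12+7+19 = 70
O → T → A → L → Y → E → O: 4+7+16+5+12+14 = 58
O → T → A → L → E → Y → O: 4+7+16+7+12+16 = 62
O → T → A → E → Y → L → O: 4+7+9+12+5+19 = 56
O → T → A → E → L → Y → O: 4+7+9+7+5+16 = 48
O → T → Y → A → L → E → O: 4+18+21+16+7+14 = 80
O → T → Y → A → E → L → O: 4+18+21+9+7+19 = 78
O → T → Y → L → A → E → O: 4+18+5+16+9+14 = 66
O → T → Y → L → E → A → O: 4+18+5+7+9+11 = 54
O → T → Y → E → A → L → O: 4+18+12+9+16+19 = 78
O → T → Y → E → L → A → O: 4+18+12+7+16+11 = 68
O → T → L → A → Y → E → O: 4+15+16+21+12+14 = 82
O → T → L → A → E → Y → O: 4+15+16+9+12+16 = 72
… (46 more)
The minimum is 48.
One optimal route: O → T → A → E → L → Y → O (or its reverse).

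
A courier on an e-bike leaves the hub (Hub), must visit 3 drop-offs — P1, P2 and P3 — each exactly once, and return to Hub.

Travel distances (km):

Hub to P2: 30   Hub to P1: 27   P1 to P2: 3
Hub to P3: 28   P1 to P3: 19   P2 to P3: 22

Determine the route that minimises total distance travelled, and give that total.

Shortest round trip = 80 km.

There are 3 distinct closed tours to check (reversals are equivalent).
Hub → P1 → P2 → P3 → Hub: 27+3+22+28 = 80
Hub → P1 → P3 → P2 → Hub: 27+19+22+30 = 98
Hub → P2 → P1 → P3 → Hub: 30+3+19+28 = 80
The minimum is 80.
One optimal route: Hub → P1 → P2 → P3 → Hub (or its reverse).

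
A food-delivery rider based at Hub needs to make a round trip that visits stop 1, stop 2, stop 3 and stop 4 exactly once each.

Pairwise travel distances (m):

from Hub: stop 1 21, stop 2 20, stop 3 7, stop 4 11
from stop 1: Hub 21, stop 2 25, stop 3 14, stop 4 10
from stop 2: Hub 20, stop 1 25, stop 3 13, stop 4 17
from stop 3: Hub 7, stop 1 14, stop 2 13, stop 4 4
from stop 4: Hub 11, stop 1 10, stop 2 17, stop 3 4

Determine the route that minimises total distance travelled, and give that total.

Minimum total distance: 66 m.

Hub-stop 1-stop 2-stop 3-stop 4-Hub: 21+25+13+4+11 = 74
Hub-stop 1-stop 2-stop 4-stop 3-Hub: 21+25+17+4+7 = 74
Hub-stop 1-stop 3-stop 2-stop 4-Hub: 21+14+13+17+11 = 76
Hub-stop 1-stop 3-stop 4-stop 2-Hub: 21+14+4+17+20 = 76
Hub-stop 1-stop 4-stop 2-stop 3-Hub: 21+10+17+13+7 = 68
Hub-stop 1-stop 4-stop 3-stop 2-Hub: 21+10+4+13+20 = 68
Hub-stop 2-stop 1-stop 3-stop 4-Hub: 20+25+14+4+11 = 74
Hub-stop 2-stop 1-stop 4-stop 3-Hub: 20+25+10+4+7 = 66
Hub-stop 2-stop 3-stop 1-stop 4-Hub: 20+13+14+10+11 = 68
Hub-stop 2-stop 4-stop 1-stop 3-Hub: 20+17+10+14+7 = 68
Hub-stop 3-stop 1-stop 2-stop 4-Hub: 7+14+25+17+11 = 74
Hub-stop 3-stop 2-stop 1-stop 4-Hub: 7+13+25+10+11 = 66
The minimum is 66.
One optimal route: Hub → stop 2 → stop 1 → stop 4 → stop 3 → Hub (or its reverse).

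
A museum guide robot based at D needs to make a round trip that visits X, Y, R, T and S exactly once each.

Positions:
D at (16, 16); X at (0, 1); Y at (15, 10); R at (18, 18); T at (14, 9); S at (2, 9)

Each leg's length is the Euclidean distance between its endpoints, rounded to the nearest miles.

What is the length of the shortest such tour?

With 5 stops there are 5!/2 = 60 distinct round trips (a route and its reverse cost the same).
D - X - Y - R - T - S - D: 22+17+9+10+12+16 = 86
D - X - Y - R - S - T - D: 22+17+9+18+12+7 = 85
D - X - Y - T - R - S - D: 22+17+1+10+18+16 = 84
D - X - Y - T - S - R - D: 22+17+1+12+18+3 = 73
D - X - Y - S - R - T - D: 22+17+13+18+10+7 = 87
D - X - Y - S - T - R - D: 22+17+13+12+10+3 = 77
D - X - R - Y - T - S - D: 22+25+9+1+12+16 = 85
D - X - R - Y - S - T - D: 22+25+9+13+12+7 = 88
D - X - R - T - Y - S - D: 22+25+10+1+13+16 = 87
D - X - R - T - S - Y - D: 22+25+10+12+13+6 = 88
D - X - R - S - Y - T - D: 22+25+18+13+1+7 = 86
D - X - R - S - T - Y - D: 22+25+18+12+1+6 = 84
D - X - T - Y - R - S - D: 22+16+1+9+18+16 = 82
D - X - T - Y - S - R - D: 22+16+1+13+18+3 = 73
… (46 more)
D - Y - T - X - S - R - D: 6+1+16+8+18+3 = 52  ← best
The minimum is 52.
One optimal route: D → Y → T → X → S → R → D (or its reverse).

Minimum total distance: 52 miles.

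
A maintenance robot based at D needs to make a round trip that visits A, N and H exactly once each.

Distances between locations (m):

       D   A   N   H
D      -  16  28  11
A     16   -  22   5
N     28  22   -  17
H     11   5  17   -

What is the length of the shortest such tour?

Minimum total distance: 66 m.

With 3 stops there are 3!/2 = 3 distinct round trips (a route and its reverse cost the same).
D→A→N→H→D: 16+22+17+11 = 66
D→A→H→N→D: 16+5+17+28 = 66
D→N→A→H→D: 28+22+5+11 = 66
The minimum is 66.
One optimal route: D → A → N → H → D (or its reverse).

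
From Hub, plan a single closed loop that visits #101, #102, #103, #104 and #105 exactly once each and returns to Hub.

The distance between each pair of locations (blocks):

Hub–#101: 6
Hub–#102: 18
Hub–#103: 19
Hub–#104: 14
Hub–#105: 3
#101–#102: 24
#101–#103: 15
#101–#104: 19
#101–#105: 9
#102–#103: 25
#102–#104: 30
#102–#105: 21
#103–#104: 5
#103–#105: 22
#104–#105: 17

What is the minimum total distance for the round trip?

79 blocks — the shortest possible round trip.

Hub - #101 - #102 - #103 - #104 - #105 - Hub: 6+24+25+5+17+3 = 80
Hub - #101 - #102 - #103 - #105 - #104 - Hub: 6+24+25+22+17+14 = 108
Hub - #101 - #102 - #104 - #103 - #105 - Hub: 6+24+30+5+22+3 = 90
Hub - #101 - #102 - #104 - #105 - #103 - Hub: 6+24+30+17+22+19 = 118
Hub - #101 - #102 - #105 - #103 - #104 - Hub: 6+24+21+22+5+14 = 92
Hub - #101 - #102 - #105 - #104 - #103 - Hub: 6+24+21+17+5+19 = 92
Hub - #101 - #103 - #102 - #104 - #105 - Hub: 6+15+25+30+17+3 = 96
Hub - #101 - #103 - #102 - #105 - #104 - Hub: 6+15+25+21+17+14 = 98
Hub - #101 - #103 - #104 - #102 - #105 - Hub: 6+15+5+30+21+3 = 80
Hub - #101 - #103 - #104 - #105 - #102 - Hub: 6+15+5+17+21+18 = 82
Hub - #101 - #103 - #105 - #102 - #104 - Hub: 6+15+22+21+30+14 = 108
Hub - #101 - #103 - #105 - #104 - #102 - Hub: 6+15+22+17+30+18 = 108
Hub - #101 - #104 - #102 - #103 - #105 - Hub: 6+19+30+25+22+3 = 105
Hub - #101 - #104 - #102 - #105 - #103 - Hub: 6+19+30+21+22+19 = 117
… (46 more)
Hub - #101 - #104 - #103 - #102 - #105 - Hub: 6+19+5+25+21+3 = 79  ← best
The minimum is 79.
One optimal route: Hub → #101 → #104 → #103 → #102 → #105 → Hub (or its reverse).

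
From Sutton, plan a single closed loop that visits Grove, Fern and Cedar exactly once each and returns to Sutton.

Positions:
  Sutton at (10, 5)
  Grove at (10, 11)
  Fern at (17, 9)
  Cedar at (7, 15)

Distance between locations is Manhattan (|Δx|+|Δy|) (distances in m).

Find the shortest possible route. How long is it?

40 m — the shortest possible round trip.

Sutton - Grove - Fern - Cedar - Sutton: 6+9+16+13 = 44
Sutton - Grove - Cedar - Fern - Sutton: 6+7+16+11 = 40
Sutton - Fern - Grove - Cedar - Sutton: 11+9+7+13 = 40
The minimum is 40.
One optimal route: Sutton → Grove → Cedar → Fern → Sutton (or its reverse).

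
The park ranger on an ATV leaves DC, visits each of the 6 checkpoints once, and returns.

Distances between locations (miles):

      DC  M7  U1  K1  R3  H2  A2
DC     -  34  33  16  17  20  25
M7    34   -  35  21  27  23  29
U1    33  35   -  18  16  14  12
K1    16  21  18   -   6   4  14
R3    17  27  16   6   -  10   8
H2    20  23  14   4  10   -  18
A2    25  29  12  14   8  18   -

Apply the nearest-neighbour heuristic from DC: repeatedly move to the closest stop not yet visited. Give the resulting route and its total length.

Total distance 119 miles via the nearest-neighbour route DC → K1 → H2 → R3 → A2 → U1 → M7 → DC.

DC → [K1:16 / R3:17 / H2:20 / A2:25 / U1:33 / M7:34] → K1 (16)
K1 → [H2:4 / R3:6 / A2:14 / U1:18 / M7:21] → H2 (4)
H2 → [R3:10 / U1:14 / A2:18 / M7:23] → R3 (10)
R3 → [A2:8 / U1:16 / M7:27] → A2 (8)
A2 → [U1:12 / M7:29] → U1 (12)
U1 → [M7:35] → M7 (35)
Return M7→DC: 34.
Total = 16 + 4 + 10 + 8 + 12 + 35 + 34 = 119.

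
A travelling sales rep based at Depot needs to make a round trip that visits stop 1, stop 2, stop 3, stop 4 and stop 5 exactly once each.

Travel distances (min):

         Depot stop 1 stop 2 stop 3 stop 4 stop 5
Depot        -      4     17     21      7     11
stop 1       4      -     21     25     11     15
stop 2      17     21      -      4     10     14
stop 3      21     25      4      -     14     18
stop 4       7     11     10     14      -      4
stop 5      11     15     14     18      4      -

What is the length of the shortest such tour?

58 min — the shortest possible round trip.

Depot → stop 1 → stop 2 → stop 3 → stop 4 → stop 5 → Depot: 4+21+4+14+4+11 = 58
Depot → stop 1 → stop 2 → stop 3 → stop 5 → stop 4 → Depot: 4+21+4+18+4+7 = 58
Depot → stop 1 → stop 2 → stop 4 → stop 3 → stop 5 → Depot: 4+21+10+14+18+11 = 78
Depot → stop 1 → stop 2 → stop 4 → stop 5 → stop 3 → Depot: 4+21+10+4+18+21 = 78
Depot → stop 1 → stop 2 → stop 5 → stop 3 → stop 4 → Depot: 4+21+14+18+14+7 = 78
Depot → stop 1 → stop 2 → stop 5 → stop 4 → stop 3 → Depot: 4+21+14+4+14+21 = 78
Depot → stop 1 → stop 3 → stop 2 → stop 4 → stop 5 → Depot: 4+25+4+10+4+11 = 58
Depot → stop 1 → stop 3 → stop 2 → stop 5 → stop 4 → Depot: 4+25+4+14+4+7 = 58
Depot → stop 1 → stop 3 → stop 4 → stop 2 → stop 5 → Depot: 4+25+14+10+14+11 = 78
Depot → stop 1 → stop 3 → stop 4 → stop 5 → stop 2 → Depot: 4+25+14+4+14+17 = 78
Depot → stop 1 → stop 3 → stop 5 → stop 2 → stop 4 → Depot: 4+25+18+14+10+7 = 78
Depot → stop 1 → stop 3 → stop 5 → stop 4 → stop 2 → Depot: 4+25+18+4+10+17 = 78
Depot → stop 1 → stop 4 → stop 2 → stop 3 → stop 5 → Depot: 4+11+10+4+18+11 = 58
Depot → stop 1 → stop 4 → stop 2 → stop 5 → stop 3 → Depot: 4+11+10+14+18+21 = 78
… (46 more)
The minimum is 58.
One optimal route: Depot → stop 1 → stop 2 → stop 3 → stop 4 → stop 5 → Depot (or its reverse).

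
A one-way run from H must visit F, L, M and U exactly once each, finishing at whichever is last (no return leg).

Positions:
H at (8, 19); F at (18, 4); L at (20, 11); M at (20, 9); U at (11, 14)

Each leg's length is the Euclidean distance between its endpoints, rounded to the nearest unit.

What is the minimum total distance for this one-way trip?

22 — the minimum one-way total.

There are 4! = 24 possible orderings.
H → F → L → M → U: 18+7+2+10 = 37
H → F → L → U → M: 18+7+9+10 = 44
H → F → M → L → U: 18+5+2+9 = 34
H → F → M → U → L: 18+5+10+9 = 42
H → F → U → L → M: 18+12+9+2 = 41
H → F → U → M → L: 18+12+10+2 = 42
H → L → F → M → U: 14+7+5+10 = 36
H → L → F → U → M: 14+7+12+10 = 43
H → L → M → F → U: 14+2+5+12 = 33
H → L → M → U → F: 14+2+10+12 = 38
H → L → U → F → M: 14+9+12+5 = 40
H → L → U → M → F: 14+9+10+5 = 38
H → M → F → L → U: 16+5+7+9 = 37
H → M → F → U → L: 16+5+12+9 = 42
… (10 more)
H → U → L → M → F: 6+9+2+5 = 22  ← best
The minimum is 22.
One shortest path: H → U → L → M → F.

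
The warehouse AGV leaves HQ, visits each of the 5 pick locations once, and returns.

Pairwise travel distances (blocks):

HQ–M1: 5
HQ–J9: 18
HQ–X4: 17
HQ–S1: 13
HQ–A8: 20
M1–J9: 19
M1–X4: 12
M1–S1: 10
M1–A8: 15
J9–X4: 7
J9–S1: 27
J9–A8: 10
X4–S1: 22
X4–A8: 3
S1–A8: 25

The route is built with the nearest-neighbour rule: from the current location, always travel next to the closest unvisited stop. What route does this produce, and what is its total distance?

At HQ the remaining stops are M1 5, S1 13, X4 17, J9 18, A8 20; go to M1.
At M1 the remaining stops are S1 10, X4 12, A8 15, J9 19; go to S1.
At S1 the remaining stops are X4 22, A8 25, J9 27; go to X4.
At X4 the remaining stops are A8 3, J9 7; go to A8.
At A8 the remaining stops are J9 10; go to J9.
Return J9→HQ: 18.
Total = 5 + 10 + 22 + 3 + 10 + 18 = 68.

68 blocks along HQ → M1 → S1 → X4 → A8 → J9 → HQ.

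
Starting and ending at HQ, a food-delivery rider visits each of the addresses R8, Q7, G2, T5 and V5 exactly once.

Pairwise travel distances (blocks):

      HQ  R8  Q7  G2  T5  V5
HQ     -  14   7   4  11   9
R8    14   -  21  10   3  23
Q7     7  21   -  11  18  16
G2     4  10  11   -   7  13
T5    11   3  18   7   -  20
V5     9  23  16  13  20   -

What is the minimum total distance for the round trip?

There are 60 distinct closed tours to check (reversals are equivalent).
HQ-R8-Q7-G2-T5-V5-HQ: 14+21+11+7+20+9 = 82
HQ-R8-Q7-G2-V5-T5-HQ: 14+21+11+13+20+11 = 90
HQ-R8-Q7-T5-G2-V5-HQ: 14+21+18+7+13+9 = 82
HQ-R8-Q7-T5-V5-G2-HQ: 14+21+18+20+13+4 = 90
HQ-R8-Q7-V5-G2-T5-HQ: 14+21+16+13+7+11 = 82
HQ-R8-Q7-V5-T5-G2-HQ: 14+21+16+20+7+4 = 82
HQ-R8-G2-Q7-T5-V5-HQ: 14+10+11+18+20+9 = 82
HQ-R8-G2-Q7-V5-T5-HQ: 14+10+11+16+20+11 = 82
HQ-R8-G2-T5-Q7-V5-HQ: 14+10+7+18+16+9 = 74
HQ-R8-G2-T5-V5-Q7-HQ: 14+10+7+20+16+7 = 74
HQ-R8-G2-V5-Q7-T5-HQ: 14+10+13+16+18+11 = 82
HQ-R8-G2-V5-T5-Q7-HQ: 14+10+13+20+18+7 = 82
HQ-R8-T5-Q7-G2-V5-HQ: 14+3+18+11+13+9 = 68
HQ-R8-T5-Q7-V5-G2-HQ: 14+3+18+16+13+4 = 68
… (46 more)
HQ-R8-T5-G2-Q7-V5-HQ: 14+3+7+11+16+9 = 60  ← best
The minimum is 60.
One optimal route: HQ → R8 → T5 → G2 → Q7 → V5 → HQ (or its reverse).

60 blocks — the shortest possible round trip.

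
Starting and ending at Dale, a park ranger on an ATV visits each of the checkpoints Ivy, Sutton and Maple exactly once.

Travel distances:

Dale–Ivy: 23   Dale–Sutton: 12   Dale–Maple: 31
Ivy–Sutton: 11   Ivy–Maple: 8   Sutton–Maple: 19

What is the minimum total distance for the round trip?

There are 3 distinct closed tours to check (reversals are equivalent).
Dale → Ivy → Sutton → Maple → Dale: 23+11+19+31 = 84
Dale → Ivy → Maple → Sutton → Dale: 23+8+19+12 = 62
Dale → Sutton → Ivy → Maple → Dale: 12+11+8+31 = 62
The minimum is 62.
One optimal route: Dale → Ivy → Maple → Sutton → Dale (or its reverse).

Shortest round trip = 62.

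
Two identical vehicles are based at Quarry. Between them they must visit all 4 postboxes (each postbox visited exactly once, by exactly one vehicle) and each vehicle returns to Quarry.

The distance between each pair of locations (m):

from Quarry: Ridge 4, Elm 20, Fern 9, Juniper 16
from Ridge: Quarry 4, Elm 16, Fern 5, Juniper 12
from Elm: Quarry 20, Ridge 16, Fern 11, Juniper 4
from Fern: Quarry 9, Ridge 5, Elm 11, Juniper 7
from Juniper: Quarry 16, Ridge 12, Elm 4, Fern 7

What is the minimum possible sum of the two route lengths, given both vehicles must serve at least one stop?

48 m — the smallest possible combined total.

Check every non-empty split of the stops between the two vehicles; for each half take its own optimal tour:
  {Ridge} + {Elm, Fern, Juniper}: 8 + 40 = 48
  {Elm} + {Ridge, Fern, Juniper}: 40 + 32 = 72
  {Ridge, Elm} + {Fern, Juniper}: 40 + 32 = 72
  {Fern} + {Ridge, Elm, Juniper}: 18 + 40 = 58
  {Ridge, Fern} + {Elm, Juniper}: 18 + 40 = 58
  {Elm, Fern} + {Ridge, Juniper}: 40 + 32 = 72
  … (7 splits in total)
Best: vehicle 1 Quarry → Ridge → Quarry = 8; vehicle 2 Quarry → Elm → Juniper → Fern → Quarry = 40; combined 48.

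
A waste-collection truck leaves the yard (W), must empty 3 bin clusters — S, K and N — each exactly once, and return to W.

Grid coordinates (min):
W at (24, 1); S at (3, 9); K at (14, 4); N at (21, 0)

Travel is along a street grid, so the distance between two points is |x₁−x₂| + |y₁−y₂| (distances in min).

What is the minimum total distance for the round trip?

W→S→K→N→W: 29+16+11+4 = 60
W→S→N→K→W: 29+27+11+13 = 80
W→K→S→N→W: 13+16+27+4 = 60
The minimum is 60.
One optimal route: W → S → K → N → W (or its reverse).

Shortest round trip = 60 min.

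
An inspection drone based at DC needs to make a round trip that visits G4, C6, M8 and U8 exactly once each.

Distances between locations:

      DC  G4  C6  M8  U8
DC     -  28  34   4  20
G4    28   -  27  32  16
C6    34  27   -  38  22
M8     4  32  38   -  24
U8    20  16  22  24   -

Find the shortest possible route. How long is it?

Shortest round trip = 105.

DC - G4 - C6 - M8 - U8 - DC: 28+27+38+24+20 = 137
DC - G4 - C6 - U8 - M8 - DC: 28+27+22+24+4 = 105
DC - G4 - M8 - C6 - U8 - DC: 28+32+38+22+20 = 140
DC - G4 - M8 - U8 - C6 - DC: 28+32+24+22+34 = 140
DC - G4 - U8 - C6 - M8 - DC: 28+16+22+38+4 = 108
DC - G4 - U8 - M8 - C6 - DC: 28+16+24+38+34 = 140
DC - C6 - G4 - M8 - U8 - DC: 34+27+32+24+20 = 137
DC - C6 - G4 - U8 - M8 - DC: 34+27+16+24+4 = 105
DC - C6 - M8 - G4 - U8 - DC: 34+38+32+16+20 = 140
DC - C6 - U8 - G4 - M8 - DC: 34+22+16+32+4 = 108
DC - M8 - G4 - C6 - U8 - DC: 4+32+27+22+20 = 105
DC - M8 - C6 - G4 - U8 - DC: 4+38+27+16+20 = 105
The minimum is 105.
One optimal route: DC → G4 → C6 → U8 → M8 → DC (or its reverse).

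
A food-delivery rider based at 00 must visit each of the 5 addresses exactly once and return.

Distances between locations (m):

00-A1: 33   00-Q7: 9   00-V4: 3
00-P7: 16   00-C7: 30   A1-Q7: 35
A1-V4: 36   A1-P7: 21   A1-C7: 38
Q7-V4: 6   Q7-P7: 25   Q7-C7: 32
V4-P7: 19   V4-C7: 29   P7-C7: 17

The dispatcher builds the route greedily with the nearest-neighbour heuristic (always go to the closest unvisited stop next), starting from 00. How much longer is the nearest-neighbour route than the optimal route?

From 00: V4=3, Q7=9, P7=16, C7=30, A1=33 → choose V4 (3).
From V4: Q7=6, P7=19, C7=29, A1=36 → choose Q7 (6).
From Q7: P7=25, C7=32, A1=35 → choose P7 (25).
From P7: C7=17, A1=21 → choose C7 (17).
From C7: A1=38 → choose A1 (38).
NN route 00 → V4 → Q7 → P7 → C7 → A1 → 00 costs 122.
Optimal: 00 → A1 → P7 → C7 → Q7 → V4 → 00 costs 112 (by enumerating all 60 distinct tours).
Excess = 122 − 112 = 10.

Excess over optimum: 10 m.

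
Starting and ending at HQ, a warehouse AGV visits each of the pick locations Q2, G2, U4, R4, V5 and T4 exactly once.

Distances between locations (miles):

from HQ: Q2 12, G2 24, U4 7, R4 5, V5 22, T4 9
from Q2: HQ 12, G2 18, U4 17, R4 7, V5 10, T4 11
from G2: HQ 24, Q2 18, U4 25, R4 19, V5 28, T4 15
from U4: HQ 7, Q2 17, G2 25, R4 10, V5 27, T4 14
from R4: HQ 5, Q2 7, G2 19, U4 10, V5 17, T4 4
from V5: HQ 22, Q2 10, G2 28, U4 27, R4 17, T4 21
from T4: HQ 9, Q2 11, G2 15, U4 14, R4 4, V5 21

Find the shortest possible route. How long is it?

Minimum total distance: 86 miles.

There are 360 distinct closed tours to check (reversals are equivalent).
HQ→Q2→G2→U4→R4→V5→T4→HQ: 12+18+25+10+17+21+9 = 112
HQ→Q2→G2→U4→R4→T4→V5→HQ: 12+18+25+10+4+21+22 = 112
HQ→Q2→G2→U4→V5→R4→T4→HQ: 12+18+25+27+17+4+9 = 112
HQ→Q2→G2→U4→V5→T4→R4→HQ: 12+18+25+27+21+4+5 = 112
HQ→Q2→G2→U4→T4→R4→V5→HQ: 12+18+25+14+4+17+22 = 112
HQ→Q2→G2→U4→T4→V5→R4→HQ: 12+18+25+14+21+17+5 = 112
HQ→Q2→G2→R4→U4→V5→T4→HQ: 12+18+19+10+27+21+9 = 116
HQ→Q2→G2→R4→U4→T4→V5→HQ: 12+18+19+10+14+21+22 = 116
… (352 more)
HQ→Q2→V5→G2→T4→R4→U4→HQ: 12+10+28+15+4+10+7 = 86  ← best
The minimum is 86.
One optimal route: HQ → Q2 → V5 → G2 → T4 → R4 → U4 → HQ (or its reverse).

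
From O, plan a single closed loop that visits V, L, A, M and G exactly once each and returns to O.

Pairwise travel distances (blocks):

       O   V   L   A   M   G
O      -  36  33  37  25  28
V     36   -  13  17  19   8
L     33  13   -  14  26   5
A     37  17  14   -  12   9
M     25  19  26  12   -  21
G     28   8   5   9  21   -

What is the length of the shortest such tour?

O-V-L-A-M-G-O: 36+13+14+12+21+28 = 124
O-V-L-A-G-M-O: 36+13+14+9+21+25 = 118
O-V-L-M-A-G-O: 36+13+26+12+9+28 = 124
O-V-L-M-G-A-O: 36+13+26+21+9+37 = 142
O-V-L-G-A-M-O: 36+13+5+9+12+25 = 100
O-V-L-G-M-A-O: 36+13+5+21+12+37 = 124
O-V-A-L-M-G-O: 36+17+14+26+21+28 = 142
O-V-A-L-G-M-O: 36+17+14+5+21+25 = 118
O-V-A-M-L-G-O: 36+17+12+26+5+28 = 124
O-V-A-M-G-L-O: 36+17+12+21+5+33 = 124
O-V-A-G-L-M-O: 36+17+9+5+26+25 = 118
O-V-A-G-M-L-O: 36+17+9+21+26+33 = 142
O-V-M-L-A-G-O: 36+19+26+14+9+28 = 132
O-V-M-L-G-A-O: 36+19+26+5+9+37 = 132
… (46 more)
The minimum is 100.
One optimal route: O → V → L → G → A → M → O (or its reverse).

100 blocks — the shortest possible round trip.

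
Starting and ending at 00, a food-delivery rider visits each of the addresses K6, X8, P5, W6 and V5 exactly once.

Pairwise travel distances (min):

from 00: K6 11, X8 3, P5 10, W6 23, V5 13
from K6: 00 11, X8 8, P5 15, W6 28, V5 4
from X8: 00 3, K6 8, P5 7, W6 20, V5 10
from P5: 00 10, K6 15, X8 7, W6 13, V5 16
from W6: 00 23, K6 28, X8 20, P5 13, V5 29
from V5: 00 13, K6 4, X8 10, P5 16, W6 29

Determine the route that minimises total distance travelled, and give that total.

With 5 stops there are 5!/2 = 60 distinct round trips (a route and its reverse cost the same).
00-K6-X8-P5-W6-V5-00: 11+8+7+13+29+13 = 81
00-K6-X8-P5-V5-W6-00: 11+8+7+16+29+23 = 94
00-K6-X8-W6-P5-V5-00: 11+8+20+13+16+13 = 81
00-K6-X8-W6-V5-P5-00: 11+8+20+29+16+10 = 94
00-K6-X8-V5-P5-W6-00: 11+8+10+16+13+23 = 81
00-K6-X8-V5-W6-P5-00: 11+8+10+29+13+10 = 81
00-K6-P5-X8-W6-V5-00: 11+15+7+20+29+13 = 95
00-K6-P5-X8-V5-W6-00: 11+15+7+10+29+23 = 95
00-K6-P5-W6-X8-V5-00: 11+15+13+20+10+13 = 82
00-K6-P5-W6-V5-X8-00: 11+15+13+29+10+3 = 81
00-K6-P5-V5-X8-W6-00: 11+15+16+10+20+23 = 95
00-K6-P5-V5-W6-X8-00: 11+15+16+29+20+3 = 94
00-K6-W6-X8-P5-V5-00: 11+28+20+7+16+13 = 95
00-K6-W6-X8-V5-P5-00: 11+28+20+10+16+10 = 95
… (46 more)
00-K6-V5-P5-W6-X8-00: 11+4+16+13+20+3 = 67  ← best
The minimum is 67.
One optimal route: 00 → K6 → V5 → P5 → W6 → X8 → 00 (or its reverse).

Shortest round trip = 67 min.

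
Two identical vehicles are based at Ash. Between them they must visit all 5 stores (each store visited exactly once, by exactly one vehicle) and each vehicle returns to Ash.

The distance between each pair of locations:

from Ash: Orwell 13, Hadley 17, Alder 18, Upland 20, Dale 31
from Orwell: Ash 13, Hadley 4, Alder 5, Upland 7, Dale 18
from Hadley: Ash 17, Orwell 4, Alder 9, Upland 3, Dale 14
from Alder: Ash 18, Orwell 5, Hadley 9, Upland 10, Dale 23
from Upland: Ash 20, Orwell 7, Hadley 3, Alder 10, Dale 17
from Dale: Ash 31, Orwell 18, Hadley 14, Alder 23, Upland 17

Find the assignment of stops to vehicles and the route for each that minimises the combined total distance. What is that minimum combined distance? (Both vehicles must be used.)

There are 2^4 − 1 = 15 ways to divide the 5 stops into two non-empty groups. For each, the best each vehicle can do is its own shortest tour through its group:
  {Orwell} + {Hadley, Alder, Upland, Dale}: 26 + 76 = 102
  {Hadley} + {Orwell, Alder, Upland, Dale}: 34 + 76 = 110
  {Orwell, Hadley} + {Alder, Upland, Dale}: 34 + 76 = 110
  {Alder} + {Orwell, Hadley, Upland, Dale}: 36 + 68 = 104
  {Orwell, Alder} + {Hadley, Upland, Dale}: 36 + 68 = 104
  {Hadley, Alder} + {Orwell, Upland, Dale}: 44 + 68 = 112
  … (15 splits in total)
Best: vehicle 1 Ash → Orwell → Ash = 26; vehicle 2 Ash → Hadley → Dale → Upland → Alder → Ash = 76; combined 102.

102 — the smallest possible combined total.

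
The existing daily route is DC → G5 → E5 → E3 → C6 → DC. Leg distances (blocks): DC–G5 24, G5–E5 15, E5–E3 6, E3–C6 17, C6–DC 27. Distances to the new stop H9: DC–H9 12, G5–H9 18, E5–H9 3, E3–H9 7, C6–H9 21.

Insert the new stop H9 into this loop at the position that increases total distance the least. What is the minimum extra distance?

Adding 4 blocks by placing H9 on the E5–E3 leg.

Insertion cost between consecutive stops i–j is d(i,H9) + d(H9,j) − d(i,j):
  between DC and G5: 12 + 18 − 24 = 6
  between G5 and E5: 18 + 3 − 15 = 6
  between E5 and E3: 3 + 7 − 6 = 4
  between E3 and C6: 7 + 21 − 17 = 11
  between C6 and DC: 21 + 12 − 27 = 6
Cheapest insertion is between E5 and E3, adding 4.
New total = 89 + 4 = 93.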